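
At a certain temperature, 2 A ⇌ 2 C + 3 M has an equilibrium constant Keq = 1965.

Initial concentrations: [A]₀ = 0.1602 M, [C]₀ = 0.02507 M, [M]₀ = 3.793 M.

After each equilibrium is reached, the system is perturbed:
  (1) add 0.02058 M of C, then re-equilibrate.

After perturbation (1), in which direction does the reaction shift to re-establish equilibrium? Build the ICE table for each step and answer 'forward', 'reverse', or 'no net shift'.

Q₀ = 1.336 vs Keq = 1965 ⇒ Q<K, forward
Step 1:
                    A           C           M
  init         0.1602     0.02507       3.793
  Δ            -0.132       0.132      0.1979
  eq          0.02824       0.157       3.991
  solve Keq expr → x = 0.06598; check Q = 1965
Then add 0.02058 M of C.
Step 2:
                    A           C           M
  init        0.02824      0.1776       3.991
  Δ          0.003091   -0.003091   -0.004636
  eq          0.03133      0.1745       3.986
  solve Keq expr → x = -0.001545; check Q = 1965

Direction: reverse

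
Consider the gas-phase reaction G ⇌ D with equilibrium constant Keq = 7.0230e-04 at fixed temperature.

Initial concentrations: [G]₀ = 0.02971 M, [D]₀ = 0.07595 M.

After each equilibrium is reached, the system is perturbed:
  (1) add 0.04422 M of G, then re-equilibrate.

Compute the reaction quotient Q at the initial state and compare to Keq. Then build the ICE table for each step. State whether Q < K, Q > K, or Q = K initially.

Q₀ = 2.556 vs Keq = 7.0230e-04 ⇒ Q>K, reverse
Step 1:
                   G          D
  I          0.02971    0.07595
  C          0.07588   -0.07588
  E           0.1056 7.4153e-05
  solve Keq expr → x = -0.07588; check Q = 7.0230e-04
Then add 0.04422 M of G.
Step 2:
                   G          D
  I           0.1498 7.4153e-05
  C       -3.1034e-05 3.1034e-05
  E           0.1498 1.0519e-04
  solve Keq expr → x = 3.1034e-05; check Q = 7.0230e-04

Q₀ = 2.556; Q > K (proceeds reverse)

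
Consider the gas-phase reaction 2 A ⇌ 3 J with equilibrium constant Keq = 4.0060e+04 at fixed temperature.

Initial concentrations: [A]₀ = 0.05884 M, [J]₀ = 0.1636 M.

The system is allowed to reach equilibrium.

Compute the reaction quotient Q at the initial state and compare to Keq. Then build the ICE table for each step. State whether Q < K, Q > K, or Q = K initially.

Q₀ = 1.265 vs Keq = 4.0060e+04 ⇒ Q<K, forward
Step 1:
                  A         J
  I         0.05884    0.1636
  C        -0.05821   0.08732
  E       6.2797e-04    0.2509
  solve Keq expr → x = 0.02911; check Q = 4.0060e+04

Q₀ = 1.265; Q < K (proceeds forward)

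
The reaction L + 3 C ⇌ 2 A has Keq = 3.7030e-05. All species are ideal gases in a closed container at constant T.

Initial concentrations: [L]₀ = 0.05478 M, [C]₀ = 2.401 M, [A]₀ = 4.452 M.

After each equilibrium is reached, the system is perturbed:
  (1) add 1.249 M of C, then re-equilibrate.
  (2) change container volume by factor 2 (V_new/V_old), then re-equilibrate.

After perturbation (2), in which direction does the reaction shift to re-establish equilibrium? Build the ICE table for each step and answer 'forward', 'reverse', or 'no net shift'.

Q₀ = 26.14 vs Keq = 3.7030e-05 ⇒ Q>K, reverse
Step 1:
                    L           C           A
  Initial     0.05478       2.401       4.452
  Change         2.11       6.331      -4.221
  Equil         2.165       8.732      0.2311
  solve Keq expr → x = -2.11; check Q = 3.7030e-05
Then add 1.249 M of C.
Step 2:
                    L           C           A
  Initial       2.165       9.981      0.2311
  Change     -0.02341    -0.07023     0.04682
  Equil         2.142       9.911      0.2779
  solve Keq expr → x = 0.02341; check Q = 3.7030e-05
Then change container volume by factor 2 (V_new/V_old).
Step 3:
                    L           C           A
  Initial       1.071       4.956      0.1389
  Change      0.03314     0.09941    -0.06627
  Equil         1.104       5.055     0.07267
  solve Keq expr → x = -0.03314; check Q = 3.7030e-05

Direction: reverse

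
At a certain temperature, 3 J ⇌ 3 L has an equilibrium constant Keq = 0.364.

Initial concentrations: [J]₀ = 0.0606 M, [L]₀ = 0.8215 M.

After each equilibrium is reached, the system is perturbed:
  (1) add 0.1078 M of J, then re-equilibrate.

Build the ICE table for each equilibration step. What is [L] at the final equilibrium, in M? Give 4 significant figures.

Q₀ = 2491 vs Keq = 0.364 ⇒ Q>K, reverse
Step 1:
                    J           L
  Initial      0.0606      0.8215
  Change        0.454      -0.454
  Equil        0.5146      0.3675
  solve Keq expr → x = -0.1513; check Q = 0.364
Then add 0.1078 M of J.
Step 2:
                    J           L
  Initial      0.6224      0.3675
  Change     -0.04491     0.04491
  Equil        0.5775      0.4124
  solve Keq expr → x = 0.01497; check Q = 0.364

[L]_eq = 0.4124 M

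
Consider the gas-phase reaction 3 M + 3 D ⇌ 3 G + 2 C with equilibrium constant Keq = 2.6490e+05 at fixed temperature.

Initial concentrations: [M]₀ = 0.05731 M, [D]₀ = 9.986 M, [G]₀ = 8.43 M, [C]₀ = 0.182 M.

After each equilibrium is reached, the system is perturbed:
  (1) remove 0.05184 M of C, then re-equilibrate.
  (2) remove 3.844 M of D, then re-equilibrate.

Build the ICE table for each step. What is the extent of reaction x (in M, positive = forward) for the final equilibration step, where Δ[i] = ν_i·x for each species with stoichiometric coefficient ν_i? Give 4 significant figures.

Q₀ = 105.9 vs Keq = 2.6490e+05 ⇒ Q<K, forward
Step 1:
                   M          D          G          C
  init       0.05731      9.986       8.43      0.182
  Δ         -0.05251   -0.05251    0.05251    0.03501
  eq        0.004801      9.933      8.483      0.217
  solve Keq expr → x = 0.0175; check Q = 2.6490e+05
Then remove 0.05184 M of C.
Step 2:
                   M          D          G          C
  init      0.004801      9.933      8.483     0.1652
  Δ       -7.8970e-04 -7.8970e-04 7.8970e-04 5.2647e-04
  eq        0.004012      9.933      8.483     0.1657
  solve Keq expr → x = 2.6323e-04; check Q = 2.6490e+05
Then remove 3.844 M of D.
Step 3:
                   M          D          G          C
  init      0.004012      6.089      8.483     0.1657
  Δ         0.002485   0.002485  -0.002485  -0.001656
  eq        0.006496      6.091      8.481      0.164
  solve Keq expr → x = -8.2818e-04; check Q = 2.6490e+05

x = -8.2818e-04 M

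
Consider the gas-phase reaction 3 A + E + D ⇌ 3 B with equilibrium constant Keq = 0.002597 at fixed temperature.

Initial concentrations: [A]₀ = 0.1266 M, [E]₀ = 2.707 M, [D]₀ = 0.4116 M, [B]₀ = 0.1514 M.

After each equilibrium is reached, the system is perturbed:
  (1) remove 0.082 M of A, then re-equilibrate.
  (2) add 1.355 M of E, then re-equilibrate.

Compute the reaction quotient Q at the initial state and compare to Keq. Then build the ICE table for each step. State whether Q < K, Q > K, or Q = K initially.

Q₀ = 1.535; Q > K (proceeds reverse)

Q₀ = 1.535 vs Keq = 0.002597 ⇒ Q>K, reverse
Step 1:
                   A          E          D          B
  init        0.1266      2.707     0.4116     0.1514
  Δ           0.1157    0.03855    0.03855    -0.1157
  eq          0.2423      2.746     0.4502    0.03574
  solve Keq expr → x = -0.03855; check Q = 0.002597
Then remove 0.082 M of A.
Step 2:
                   A          E          D          B
  init        0.1603      2.746     0.4502    0.03574
  Δ          0.01047   0.003492   0.003492   -0.01047
  eq          0.1707      2.749     0.4536    0.02526
  solve Keq expr → x = -0.003492; check Q = 0.002597
Then add 1.355 M of E.
Step 3:
                   A          E          D          B
  init        0.1707      4.104     0.4536    0.02526
  Δ        -0.003068  -0.001023  -0.001023   0.003068
  eq          0.1677      4.103     0.4526    0.02833
  solve Keq expr → x = 0.001023; check Q = 0.002597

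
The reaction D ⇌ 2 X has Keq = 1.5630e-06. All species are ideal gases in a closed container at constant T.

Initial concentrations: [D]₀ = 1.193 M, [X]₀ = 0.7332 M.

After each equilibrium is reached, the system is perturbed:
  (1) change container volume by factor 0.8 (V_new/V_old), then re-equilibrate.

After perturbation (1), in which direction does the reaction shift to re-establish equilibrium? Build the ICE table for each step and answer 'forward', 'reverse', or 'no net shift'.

Direction: reverse

Q₀ = 0.4506 vs Keq = 1.5630e-06 ⇒ Q>K, reverse
Step 1:
                  D         X
  Initial     1.193    0.7332
  Change     0.3658   -0.7316
  Equil       1.559  0.001561
  solve Keq expr → x = -0.3658; check Q = 1.5630e-06
Then change container volume by factor 0.8 (V_new/V_old).
Step 2:
                  D         X
  Initial     1.949  0.001951
  Change  1.0297e-04 -2.0594e-04
  Equil       1.949  0.001745
  solve Keq expr → x = -1.0297e-04; check Q = 1.5630e-06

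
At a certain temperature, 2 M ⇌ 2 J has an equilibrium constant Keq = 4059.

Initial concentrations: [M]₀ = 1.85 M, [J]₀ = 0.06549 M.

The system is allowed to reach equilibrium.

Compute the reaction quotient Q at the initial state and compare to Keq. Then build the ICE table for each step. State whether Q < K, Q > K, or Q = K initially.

Q₀ = 0.001253; Q < K (proceeds forward)

Q₀ = 0.001253 vs Keq = 4059 ⇒ Q<K, forward
Step 1:
                    M           J
  I              1.85     0.06549
  C             -1.82        1.82
  E            0.0296       1.886
  solve Keq expr → x = 0.9102; check Q = 4059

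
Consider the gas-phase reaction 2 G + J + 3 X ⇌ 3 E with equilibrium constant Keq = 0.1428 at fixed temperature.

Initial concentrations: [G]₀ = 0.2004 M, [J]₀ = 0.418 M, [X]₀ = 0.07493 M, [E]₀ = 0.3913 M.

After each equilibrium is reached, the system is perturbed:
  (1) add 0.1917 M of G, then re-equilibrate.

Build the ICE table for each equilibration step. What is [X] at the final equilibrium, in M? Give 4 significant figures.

Q₀ = 8484 vs Keq = 0.1428 ⇒ Q>K, reverse
Step 1:
                   G          J          X          E
  init        0.2004      0.418    0.07493     0.3913
  Δ           0.2029     0.1014     0.3043    -0.3043
  eq          0.4033     0.5194     0.3793    0.08698
  solve Keq expr → x = -0.1014; check Q = 0.1428
Then add 0.1917 M of G.
Step 2:
                   G          J          X          E
  init         0.595     0.5194     0.3793    0.08698
  Δ         -0.01226  -0.006128   -0.01838    0.01838
  eq          0.5827     0.5133     0.3609     0.1054
  solve Keq expr → x = 0.006128; check Q = 0.1428

[X]_eq = 0.3609 M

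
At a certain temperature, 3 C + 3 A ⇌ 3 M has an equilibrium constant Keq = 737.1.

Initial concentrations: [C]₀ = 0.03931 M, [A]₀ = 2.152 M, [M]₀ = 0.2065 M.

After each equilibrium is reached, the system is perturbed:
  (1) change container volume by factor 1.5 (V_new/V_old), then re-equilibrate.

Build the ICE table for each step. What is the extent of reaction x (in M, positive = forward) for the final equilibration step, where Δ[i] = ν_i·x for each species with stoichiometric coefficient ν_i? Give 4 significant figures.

x = -0.001245 M

Q₀ = 14.55 vs Keq = 737.1 ⇒ Q<K, forward
Step 1:
                  C         A         M
  init      0.03931     2.152    0.2065
  Δ        -0.02714  -0.02714   0.02714
  eq        0.01217     2.125    0.2336
  solve Keq expr → x = 0.009046; check Q = 737.1
Then change container volume by factor 1.5 (V_new/V_old).
Step 2:
                  C         A         M
  init     0.008115     1.417    0.1558
  Δ        0.003734  0.003734 -0.003734
  eq        0.01185      1.42     0.152
  solve Keq expr → x = -0.001245; check Q = 737.1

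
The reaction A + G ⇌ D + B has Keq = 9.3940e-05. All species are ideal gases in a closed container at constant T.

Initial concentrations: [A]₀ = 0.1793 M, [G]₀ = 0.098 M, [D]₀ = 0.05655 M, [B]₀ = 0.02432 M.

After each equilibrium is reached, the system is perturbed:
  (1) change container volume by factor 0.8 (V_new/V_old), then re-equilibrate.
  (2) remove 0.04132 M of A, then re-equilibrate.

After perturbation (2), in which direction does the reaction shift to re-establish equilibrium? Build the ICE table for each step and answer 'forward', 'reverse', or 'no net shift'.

Q₀ = 0.07827 vs Keq = 9.3940e-05 ⇒ Q>K, reverse
Step 1:
                  A         G         D         B
  Initial    0.1793     0.098   0.05655   0.02432
  Change    0.02425   0.02425  -0.02425  -0.02425
  Equil      0.2035    0.1222    0.0323 7.2364e-05
  solve Keq expr → x = -0.02425; check Q = 9.3940e-05
Then change container volume by factor 0.8 (V_new/V_old).
Step 2:
                  A         G         D         B
  Initial    0.2544    0.1528   0.04038 9.0455e-05
  Change          0         0         0         0
  Equil      0.2544    0.1528   0.04038 9.0455e-05
  solve Keq expr → x = 0; check Q = 9.3940e-05
Then remove 0.04132 M of A.
Step 3:
                  A         G         D         B
  Initial    0.2131    0.1528   0.04038 9.0455e-05
  Change  1.4650e-05 1.4650e-05 -1.4650e-05 -1.4650e-05
  Equil      0.2131    0.1528   0.04036 7.5805e-05
  solve Keq expr → x = -1.4650e-05; check Q = 9.3940e-05

Direction: reverse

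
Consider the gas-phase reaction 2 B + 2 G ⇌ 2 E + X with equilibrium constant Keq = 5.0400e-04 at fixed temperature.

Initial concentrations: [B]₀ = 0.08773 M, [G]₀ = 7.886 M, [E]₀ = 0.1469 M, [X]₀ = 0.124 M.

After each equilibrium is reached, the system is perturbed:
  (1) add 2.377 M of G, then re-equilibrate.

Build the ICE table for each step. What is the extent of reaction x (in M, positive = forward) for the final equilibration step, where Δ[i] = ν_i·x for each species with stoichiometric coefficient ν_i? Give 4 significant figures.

Q₀ = 0.005591 vs Keq = 5.0400e-04 ⇒ Q>K, reverse
Step 1:
                   B          G          E          X
  init       0.08773      7.886     0.1469      0.124
  Δ          0.06052    0.06052   -0.06052   -0.03026
  eq          0.1482      7.947    0.08638    0.09374
  solve Keq expr → x = -0.03026; check Q = 5.0400e-04
Then add 2.377 M of G.
Step 2:
                   B          G          E          X
  init        0.1482      10.32    0.08638    0.09374
  Δ         -0.01275   -0.01275    0.01275   0.006374
  eq          0.1355      10.31    0.09913     0.1001
  solve Keq expr → x = 0.006374; check Q = 5.0400e-04

x = 0.006374 M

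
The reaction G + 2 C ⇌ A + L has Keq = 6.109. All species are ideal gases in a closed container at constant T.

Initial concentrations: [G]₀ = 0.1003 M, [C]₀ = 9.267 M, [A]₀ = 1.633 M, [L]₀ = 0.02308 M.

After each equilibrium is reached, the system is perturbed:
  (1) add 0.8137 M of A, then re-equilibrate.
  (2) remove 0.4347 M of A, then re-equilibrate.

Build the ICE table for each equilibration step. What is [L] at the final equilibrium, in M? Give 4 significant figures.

Q₀ = 0.004376 vs Keq = 6.109 ⇒ Q<K, forward
Step 1:
                  G         C         A         L
  init       0.1003     9.267     1.633   0.02308
  Δ        -0.09988   -0.1998   0.09988   0.09988
  eq      4.2422e-04     9.067     1.733     0.123
  solve Keq expr → x = 0.09988; check Q = 6.109
Then add 0.8137 M of A.
Step 2:
                  G         C         A         L
  init    4.2422e-04     9.067     2.547     0.123
  Δ       1.9809e-04 3.9619e-04 -1.9809e-04 -1.9809e-04
  eq      6.2232e-04     9.068     2.546    0.1228
  solve Keq expr → x = -1.9809e-04; check Q = 6.109
Then remove 0.4347 M of A.
Step 3:
                  G         C         A         L
  init    6.2232e-04     9.068     2.112    0.1228
  Δ       -1.0574e-04 -2.1149e-04 1.0574e-04 1.0574e-04
  eq      5.1657e-04     9.067     2.112    0.1229
  solve Keq expr → x = 1.0574e-04; check Q = 6.109

[L]_eq = 0.1229 M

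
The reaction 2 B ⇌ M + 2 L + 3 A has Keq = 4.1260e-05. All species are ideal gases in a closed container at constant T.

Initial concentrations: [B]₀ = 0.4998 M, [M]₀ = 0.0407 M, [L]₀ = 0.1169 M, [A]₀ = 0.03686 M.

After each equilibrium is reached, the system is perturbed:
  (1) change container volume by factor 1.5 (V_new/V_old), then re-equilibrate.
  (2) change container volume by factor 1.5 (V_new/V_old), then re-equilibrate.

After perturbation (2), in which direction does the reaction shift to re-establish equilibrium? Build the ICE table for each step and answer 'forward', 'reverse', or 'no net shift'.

Q₀ = 1.1151e-07 vs Keq = 4.1260e-05 ⇒ Q<K, forward
Step 1:
                    B           M           L           A
  init         0.4998      0.0407      0.1169     0.03686
  Δ          -0.07018     0.03509     0.07018      0.1053
  eq           0.4296     0.07579      0.1871      0.1421
  solve Keq expr → x = 0.03509; check Q = 4.1260e-05
Then change container volume by factor 1.5 (V_new/V_old).
Step 2:
                    B           M           L           A
  init         0.2864     0.05053      0.1247     0.09475
  Δ          -0.02268     0.01134     0.02268     0.03402
  eq           0.2637     0.06187      0.1474      0.1288
  solve Keq expr → x = 0.01134; check Q = 4.1260e-05
Then change container volume by factor 1.5 (V_new/V_old).
Step 3:
                    B           M           L           A
  init         0.1758     0.04124     0.09826     0.08585
  Δ          -0.01865    0.009325     0.01865     0.02797
  eq           0.1572     0.05057      0.1169      0.1138
  solve Keq expr → x = 0.009325; check Q = 4.1260e-05

Direction: forward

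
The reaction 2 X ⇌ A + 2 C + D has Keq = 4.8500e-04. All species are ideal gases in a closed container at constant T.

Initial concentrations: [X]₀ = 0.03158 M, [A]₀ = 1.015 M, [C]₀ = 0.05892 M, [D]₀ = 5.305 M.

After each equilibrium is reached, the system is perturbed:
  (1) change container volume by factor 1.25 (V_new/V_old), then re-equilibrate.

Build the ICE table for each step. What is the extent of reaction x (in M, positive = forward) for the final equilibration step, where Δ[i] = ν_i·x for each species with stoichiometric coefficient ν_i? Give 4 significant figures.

x = 8.5489e-05 M

Q₀ = 18.74 vs Keq = 4.8500e-04 ⇒ Q>K, reverse
Step 1:
                   X          A          C          D
  Initial    0.03158      1.015    0.05892      5.305
  Change     0.05805   -0.02903   -0.05805   -0.02903
  Equil      0.08963      0.986 8.6549e-04      5.276
  solve Keq expr → x = -0.02903; check Q = 4.8500e-04
Then change container volume by factor 1.25 (V_new/V_old).
Step 2:
                   X          A          C          D
  Initial    0.07171     0.7888 6.9239e-04      4.221
  Change  -1.7098e-04 8.5489e-05 1.7098e-04 8.5489e-05
  Equil      0.07154     0.7889 8.6337e-04      4.221
  solve Keq expr → x = 8.5489e-05; check Q = 4.8500e-04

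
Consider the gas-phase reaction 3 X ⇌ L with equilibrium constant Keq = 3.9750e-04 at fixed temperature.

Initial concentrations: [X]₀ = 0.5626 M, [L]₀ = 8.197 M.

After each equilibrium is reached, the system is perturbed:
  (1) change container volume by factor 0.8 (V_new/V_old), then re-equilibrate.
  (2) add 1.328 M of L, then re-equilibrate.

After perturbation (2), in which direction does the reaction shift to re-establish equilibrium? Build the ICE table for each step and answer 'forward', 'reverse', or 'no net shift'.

Direction: reverse

Q₀ = 46.03 vs Keq = 3.9750e-04 ⇒ Q>K, reverse
Step 1:
                  X         L
  Initial    0.5626     8.197
  Change      17.53    -5.843
  Equil       18.09     2.354
  solve Keq expr → x = -5.843; check Q = 3.9750e-04
Then change container volume by factor 0.8 (V_new/V_old).
Step 2:
                  X         L
  Initial     22.61     2.942
  Change      -1.85    0.6166
  Equil       20.76     3.559
  solve Keq expr → x = 0.6166; check Q = 3.9750e-04
Then add 1.328 M of L.
Step 3:
                  X         L
  Initial     20.76     4.887
  Change        1.5   -0.4999
  Equil       22.26     4.387
  solve Keq expr → x = -0.4999; check Q = 3.9750e-04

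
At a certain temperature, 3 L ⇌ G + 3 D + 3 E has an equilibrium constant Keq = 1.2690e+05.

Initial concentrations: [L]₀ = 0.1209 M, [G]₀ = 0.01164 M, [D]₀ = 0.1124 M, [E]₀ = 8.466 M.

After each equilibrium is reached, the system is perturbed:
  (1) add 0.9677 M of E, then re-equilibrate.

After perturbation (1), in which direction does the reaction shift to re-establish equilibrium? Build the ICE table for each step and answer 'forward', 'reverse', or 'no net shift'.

Q₀ = 5.676 vs Keq = 1.2690e+05 ⇒ Q<K, forward
Step 1:
                  L         G         D         E
  I          0.1209   0.01164    0.1124     8.466
  C         -0.1073   0.03578    0.1073    0.1073
  E         0.01357   0.04742    0.2197     8.573
  solve Keq expr → x = 0.03578; check Q = 1.2690e+05
Then add 0.9677 M of E.
Step 2:
                  L         G         D         E
  I         0.01357   0.04742    0.2197     9.541
  C        0.001385 -4.6176e-04 -0.001385 -0.001385
  E         0.01495   0.04696    0.2183      9.54
  solve Keq expr → x = -4.6176e-04; check Q = 1.2690e+05

Direction: reverse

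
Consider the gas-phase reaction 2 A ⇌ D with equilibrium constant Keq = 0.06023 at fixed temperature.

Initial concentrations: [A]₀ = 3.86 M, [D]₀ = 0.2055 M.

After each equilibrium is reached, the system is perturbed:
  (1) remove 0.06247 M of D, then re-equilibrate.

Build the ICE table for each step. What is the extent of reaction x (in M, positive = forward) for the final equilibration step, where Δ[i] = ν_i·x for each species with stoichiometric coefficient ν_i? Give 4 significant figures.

Q₀ = 0.01379 vs Keq = 0.06023 ⇒ Q<K, forward
Step 1:
                    A           D
  init           3.86      0.2055
  Δ           -0.7523      0.3762
  eq            3.108      0.5817
  solve Keq expr → x = 0.3762; check Q = 0.06023
Then remove 0.06247 M of D.
Step 2:
                    A           D
  init          3.108      0.5192
  Δ           -0.0718      0.0359
  eq            3.036      0.5551
  solve Keq expr → x = 0.0359; check Q = 0.06023

x = 0.0359 M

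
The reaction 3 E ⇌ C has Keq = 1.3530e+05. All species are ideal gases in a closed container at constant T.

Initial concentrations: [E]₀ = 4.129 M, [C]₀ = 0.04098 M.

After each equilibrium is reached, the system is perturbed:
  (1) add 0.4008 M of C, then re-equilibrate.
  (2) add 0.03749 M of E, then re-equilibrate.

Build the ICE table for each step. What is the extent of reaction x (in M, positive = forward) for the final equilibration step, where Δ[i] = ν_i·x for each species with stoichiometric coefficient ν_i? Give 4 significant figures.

Q₀ = 5.8215e-04 vs Keq = 1.3530e+05 ⇒ Q<K, forward
Step 1:
                    E           C
  init          4.129     0.04098
  Δ            -4.107       1.369
  eq          0.02184        1.41
  solve Keq expr → x = 1.369; check Q = 1.3530e+05
Then add 0.4008 M of C.
Step 2:
                    E           C
  init        0.02184       1.811
  Δ          0.001897 -6.3228e-04
  eq          0.02374        1.81
  solve Keq expr → x = -6.3228e-04; check Q = 1.3530e+05
Then add 0.03749 M of E.
Step 3:
                    E           C
  init        0.06123        1.81
  Δ          -0.03744     0.01248
  eq          0.02379       1.823
  solve Keq expr → x = 0.01248; check Q = 1.3530e+05

x = 0.01248 M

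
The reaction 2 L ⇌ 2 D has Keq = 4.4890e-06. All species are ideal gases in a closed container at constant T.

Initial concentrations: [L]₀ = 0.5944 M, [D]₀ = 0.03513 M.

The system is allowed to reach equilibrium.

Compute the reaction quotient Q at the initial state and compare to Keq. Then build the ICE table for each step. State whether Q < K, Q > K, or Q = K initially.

Q₀ = 0.003493 vs Keq = 4.4890e-06 ⇒ Q>K, reverse
Step 1:
                    L           D
  I            0.5944     0.03513
  C            0.0338     -0.0338
  E            0.6282    0.001331
  solve Keq expr → x = -0.0169; check Q = 4.4890e-06

Q₀ = 0.003493; Q > K (proceeds reverse)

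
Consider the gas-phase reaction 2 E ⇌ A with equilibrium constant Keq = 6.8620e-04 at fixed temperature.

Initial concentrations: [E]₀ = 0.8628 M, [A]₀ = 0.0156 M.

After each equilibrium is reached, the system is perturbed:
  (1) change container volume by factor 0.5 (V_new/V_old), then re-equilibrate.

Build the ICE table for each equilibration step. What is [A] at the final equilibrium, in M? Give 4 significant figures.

[A]_eq = 0.002183 M

Q₀ = 0.02096 vs Keq = 6.8620e-04 ⇒ Q>K, reverse
Step 1:
                    E           A
  Initial      0.8628      0.0156
  Change      0.03011    -0.01505
  Equil        0.8929  5.4709e-04
  solve Keq expr → x = -0.01505; check Q = 6.8620e-04
Then change container volume by factor 0.5 (V_new/V_old).
Step 2:
                    E           A
  Initial       1.786    0.001094
  Change    -0.002178    0.001089
  Equil         1.784    0.002183
  solve Keq expr → x = 0.001089; check Q = 6.8620e-04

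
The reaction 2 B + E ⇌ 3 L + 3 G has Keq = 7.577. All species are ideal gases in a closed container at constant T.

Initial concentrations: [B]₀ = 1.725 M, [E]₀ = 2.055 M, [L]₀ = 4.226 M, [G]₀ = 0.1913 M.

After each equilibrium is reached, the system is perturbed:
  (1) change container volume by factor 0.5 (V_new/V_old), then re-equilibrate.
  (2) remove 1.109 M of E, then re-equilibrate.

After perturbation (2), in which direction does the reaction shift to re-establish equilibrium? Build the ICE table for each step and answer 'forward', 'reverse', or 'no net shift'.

Q₀ = 0.08641 vs Keq = 7.577 ⇒ Q<K, forward
Step 1:
                    B           E           L           G
  Initial       1.725       2.055       4.226      0.1913
  Change      -0.3087     -0.1544      0.4631      0.4631
  Equil         1.416       1.901       4.689      0.6544
  solve Keq expr → x = 0.1544; check Q = 7.577
Then change container volume by factor 0.5 (V_new/V_old).
Step 2:
                    B           E           L           G
  Initial       2.833       3.801       9.378       1.309
  Change       0.3628      0.1814     -0.5442     -0.5442
  Equil         3.195       3.983       8.834      0.7646
  solve Keq expr → x = -0.1814; check Q = 7.577
Then remove 1.109 M of E.
Step 3:
                    B           E           L           G
  Initial       3.195       2.874       8.834      0.7646
  Change      0.04375     0.02187    -0.06562    -0.06562
  Equil         3.239       2.896       8.768      0.6989
  solve Keq expr → x = -0.02187; check Q = 7.577

Direction: reverse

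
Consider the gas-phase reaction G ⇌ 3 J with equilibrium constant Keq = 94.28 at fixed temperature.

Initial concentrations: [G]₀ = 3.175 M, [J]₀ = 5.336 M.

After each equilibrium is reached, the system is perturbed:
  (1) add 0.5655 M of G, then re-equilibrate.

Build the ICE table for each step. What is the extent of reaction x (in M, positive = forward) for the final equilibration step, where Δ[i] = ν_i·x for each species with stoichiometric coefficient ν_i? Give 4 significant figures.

Q₀ = 47.85 vs Keq = 94.28 ⇒ Q<K, forward
Step 1:
                    G           J
  Initial       3.175       5.336
  Change      -0.3628       1.088
  Equil         2.812       6.424
  solve Keq expr → x = 0.3628; check Q = 94.28
Then add 0.5655 M of G.
Step 2:
                    G           J
  Initial       3.378       6.424
  Change      -0.1099      0.3297
  Equil         3.268       6.754
  solve Keq expr → x = 0.1099; check Q = 94.28

x = 0.1099 M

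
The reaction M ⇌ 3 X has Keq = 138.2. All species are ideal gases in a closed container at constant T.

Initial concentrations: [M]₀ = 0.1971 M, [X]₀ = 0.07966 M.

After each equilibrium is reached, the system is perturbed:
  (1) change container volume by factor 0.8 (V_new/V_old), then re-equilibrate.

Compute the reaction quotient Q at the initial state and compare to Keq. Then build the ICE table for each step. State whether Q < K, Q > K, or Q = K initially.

Q₀ = 0.002565; Q < K (proceeds forward)

Q₀ = 0.002565 vs Keq = 138.2 ⇒ Q<K, forward
Step 1:
                   M          X
  init        0.1971    0.07966
  Δ           -0.195     0.5849
  eq        0.002124     0.6646
  solve Keq expr → x = 0.195; check Q = 138.2
Then change container volume by factor 0.8 (V_new/V_old).
Step 2:
                   M          X
  init      0.002655     0.8307
  Δ          0.00143  -0.004289
  eq        0.004084     0.8264
  solve Keq expr → x = -0.00143; check Q = 138.2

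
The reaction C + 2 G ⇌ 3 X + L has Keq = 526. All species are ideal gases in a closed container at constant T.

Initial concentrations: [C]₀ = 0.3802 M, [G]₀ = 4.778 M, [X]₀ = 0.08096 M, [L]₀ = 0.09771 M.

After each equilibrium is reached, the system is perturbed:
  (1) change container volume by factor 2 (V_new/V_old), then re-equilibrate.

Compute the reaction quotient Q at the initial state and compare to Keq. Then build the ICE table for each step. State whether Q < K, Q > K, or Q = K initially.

Q₀ = 5.9737e-06; Q < K (proceeds forward)

Q₀ = 5.9737e-06 vs Keq = 526 ⇒ Q<K, forward
Step 1:
                  C         G         X         L
  I          0.3802     4.778   0.08096   0.09771
  C         -0.3801   -0.7602      1.14    0.3801
  E       1.0250e-04     4.018     1.221    0.4778
  solve Keq expr → x = 0.3801; check Q = 526
Then change container volume by factor 2 (V_new/V_old).
Step 2:
                  C         G         X         L
  I       5.1248e-05     2.009    0.6106    0.2389
  C       -2.5610e-05 -5.1220e-05 7.6831e-05 2.5610e-05
  E       2.5638e-05     2.009    0.6107    0.2389
  solve Keq expr → x = 2.5610e-05; check Q = 526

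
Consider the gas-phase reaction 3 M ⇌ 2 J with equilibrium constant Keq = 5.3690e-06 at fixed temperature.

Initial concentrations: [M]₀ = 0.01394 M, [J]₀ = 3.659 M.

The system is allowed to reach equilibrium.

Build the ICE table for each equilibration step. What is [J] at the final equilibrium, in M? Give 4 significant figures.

Q₀ = 4.9424e+06 vs Keq = 5.3690e-06 ⇒ Q>K, reverse
Step 1:
                    M           J
  I           0.01394       3.659
  C             5.444      -3.629
  E             5.458     0.02955
  solve Keq expr → x = -1.815; check Q = 5.3690e-06

[J]_eq = 0.02955 M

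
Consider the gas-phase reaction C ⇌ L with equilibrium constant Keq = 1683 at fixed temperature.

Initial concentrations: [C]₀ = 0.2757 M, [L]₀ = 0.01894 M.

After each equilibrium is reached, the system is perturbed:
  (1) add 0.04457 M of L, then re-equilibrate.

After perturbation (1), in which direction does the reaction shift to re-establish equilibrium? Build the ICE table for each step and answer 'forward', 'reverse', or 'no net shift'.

Direction: reverse

Q₀ = 0.0687 vs Keq = 1683 ⇒ Q<K, forward
Step 1:
                    C           L
  init         0.2757     0.01894
  Δ           -0.2755      0.2755
  eq       1.7496e-04      0.2945
  solve Keq expr → x = 0.2755; check Q = 1683
Then add 0.04457 M of L.
Step 2:
                    C           L
  init     1.7496e-04       0.339
  Δ        2.6467e-05 -2.6467e-05
  eq       2.0143e-04       0.339
  solve Keq expr → x = -2.6467e-05; check Q = 1683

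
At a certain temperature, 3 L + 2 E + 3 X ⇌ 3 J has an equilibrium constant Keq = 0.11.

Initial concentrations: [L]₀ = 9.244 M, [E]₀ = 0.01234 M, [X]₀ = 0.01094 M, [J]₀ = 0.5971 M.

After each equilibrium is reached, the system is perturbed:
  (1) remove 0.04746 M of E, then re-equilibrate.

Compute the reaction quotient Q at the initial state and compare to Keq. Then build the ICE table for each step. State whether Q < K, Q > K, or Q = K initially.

Q₀ = 1.3517e+06 vs Keq = 0.11 ⇒ Q>K, reverse
Step 1:
                   L          E          X          J
  init         9.244    0.01234    0.01094     0.5971
  Δ           0.2412     0.1608     0.2412    -0.2412
  eq           9.485     0.1731     0.2521     0.3559
  solve Keq expr → x = -0.08039; check Q = 0.11
Then remove 0.04746 M of E.
Step 2:
                   L          E          X          J
  init         9.485     0.1257     0.2521     0.3559
  Δ          0.02101    0.01401    0.02101   -0.02101
  eq           9.506     0.1397     0.2731     0.3349
  solve Keq expr → x = -0.007005; check Q = 0.11

Q₀ = 1.3517e+06; Q > K (proceeds reverse)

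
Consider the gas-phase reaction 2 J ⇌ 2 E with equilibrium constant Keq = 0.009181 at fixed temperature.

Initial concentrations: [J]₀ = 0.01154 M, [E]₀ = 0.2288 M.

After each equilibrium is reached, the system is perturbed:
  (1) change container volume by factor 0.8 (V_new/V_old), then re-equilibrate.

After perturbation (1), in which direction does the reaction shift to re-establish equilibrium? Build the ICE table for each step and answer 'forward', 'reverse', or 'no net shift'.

Direction: no net shift

Q₀ = 393.1 vs Keq = 0.009181 ⇒ Q>K, reverse
Step 1:
                  J         E
  I         0.01154    0.2288
  C          0.2078   -0.2078
  E          0.2193   0.02102
  solve Keq expr → x = -0.1039; check Q = 0.009181
Then change container volume by factor 0.8 (V_new/V_old).
Step 2:
                  J         E
  I          0.2742   0.02627
  C               0         0
  E          0.2742   0.02627
  solve Keq expr → x = 0; check Q = 0.009181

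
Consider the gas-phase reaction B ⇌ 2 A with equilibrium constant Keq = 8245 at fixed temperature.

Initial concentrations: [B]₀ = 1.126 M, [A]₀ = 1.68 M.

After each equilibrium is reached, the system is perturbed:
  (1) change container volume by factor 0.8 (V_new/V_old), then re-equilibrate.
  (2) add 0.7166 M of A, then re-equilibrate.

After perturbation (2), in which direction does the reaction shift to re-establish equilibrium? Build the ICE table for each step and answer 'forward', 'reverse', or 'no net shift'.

Direction: reverse

Q₀ = 2.507 vs Keq = 8245 ⇒ Q<K, forward
Step 1:
                   B          A
  Initial      1.126       1.68
  Change      -1.124      2.248
  Equil     0.001872      3.928
  solve Keq expr → x = 1.124; check Q = 8245
Then change container volume by factor 0.8 (V_new/V_old).
Step 2:
                   B          A
  Initial   0.002339       4.91
  Change  5.8348e-04  -0.001167
  Equil     0.002923      4.909
  solve Keq expr → x = -5.8348e-04; check Q = 8245
Then add 0.7166 M of A.
Step 3:
                   B          A
  Initial   0.002923      5.626
  Change  9.1313e-04  -0.001826
  Equil     0.003836      5.624
  solve Keq expr → x = -9.1313e-04; check Q = 8245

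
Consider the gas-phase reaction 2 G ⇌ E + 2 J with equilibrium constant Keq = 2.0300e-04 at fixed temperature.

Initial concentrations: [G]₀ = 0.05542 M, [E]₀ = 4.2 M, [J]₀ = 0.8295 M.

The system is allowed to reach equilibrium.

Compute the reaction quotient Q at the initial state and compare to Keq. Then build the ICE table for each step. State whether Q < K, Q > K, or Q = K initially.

Q₀ = 940.9; Q > K (proceeds reverse)

Q₀ = 940.9 vs Keq = 2.0300e-04 ⇒ Q>K, reverse
Step 1:
                    G           E           J
  I           0.05542         4.2      0.8295
  C            0.8231     -0.4115     -0.8231
  E            0.8785       3.788    0.006431
  solve Keq expr → x = -0.4115; check Q = 2.0300e-04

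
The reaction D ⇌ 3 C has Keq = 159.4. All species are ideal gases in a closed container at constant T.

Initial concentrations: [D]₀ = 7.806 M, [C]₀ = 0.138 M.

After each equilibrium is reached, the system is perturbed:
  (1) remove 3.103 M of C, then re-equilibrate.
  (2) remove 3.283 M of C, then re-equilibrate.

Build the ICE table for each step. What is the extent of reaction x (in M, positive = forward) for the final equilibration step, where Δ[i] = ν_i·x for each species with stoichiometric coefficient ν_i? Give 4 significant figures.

x = 0.8679 M

Q₀ = 3.3667e-04 vs Keq = 159.4 ⇒ Q<K, forward
Step 1:
                    D           C
  I             7.806       0.138
  C            -3.003        9.01
  E             4.803       9.148
  solve Keq expr → x = 3.003; check Q = 159.4
Then remove 3.103 M of C.
Step 2:
                    D           C
  I             4.803       6.045
  C           -0.8441       2.532
  E             3.959       8.577
  solve Keq expr → x = 0.8441; check Q = 159.4
Then remove 3.283 M of C.
Step 3:
                    D           C
  I             3.959       5.294
  C           -0.8679       2.604
  E             3.091       7.898
  solve Keq expr → x = 0.8679; check Q = 159.4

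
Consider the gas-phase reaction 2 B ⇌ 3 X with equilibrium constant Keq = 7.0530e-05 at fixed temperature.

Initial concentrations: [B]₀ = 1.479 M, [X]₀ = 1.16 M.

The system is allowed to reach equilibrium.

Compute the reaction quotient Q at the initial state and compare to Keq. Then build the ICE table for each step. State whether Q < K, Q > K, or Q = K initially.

Q₀ = 0.7136; Q > K (proceeds reverse)

Q₀ = 0.7136 vs Keq = 7.0530e-05 ⇒ Q>K, reverse
Step 1:
                   B          X
  Initial      1.479       1.16
  Change      0.7267      -1.09
  Equil        2.206    0.07001
  solve Keq expr → x = -0.3633; check Q = 7.0530e-05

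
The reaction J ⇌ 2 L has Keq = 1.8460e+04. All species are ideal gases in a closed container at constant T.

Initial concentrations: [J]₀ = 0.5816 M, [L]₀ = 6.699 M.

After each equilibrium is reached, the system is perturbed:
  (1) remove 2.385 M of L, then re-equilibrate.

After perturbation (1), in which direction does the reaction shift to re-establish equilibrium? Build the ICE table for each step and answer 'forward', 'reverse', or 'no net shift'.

Direction: forward

Q₀ = 77.16 vs Keq = 1.8460e+04 ⇒ Q<K, forward
Step 1:
                   J          L
  I           0.5816      6.699
  C          -0.5783      1.157
  E         0.003343      7.856
  solve Keq expr → x = 0.5783; check Q = 1.8460e+04
Then remove 2.385 M of L.
Step 2:
                   J          L
  I         0.003343      5.471
  C         -0.00172   0.003439
  E         0.001623      5.474
  solve Keq expr → x = 0.00172; check Q = 1.8460e+04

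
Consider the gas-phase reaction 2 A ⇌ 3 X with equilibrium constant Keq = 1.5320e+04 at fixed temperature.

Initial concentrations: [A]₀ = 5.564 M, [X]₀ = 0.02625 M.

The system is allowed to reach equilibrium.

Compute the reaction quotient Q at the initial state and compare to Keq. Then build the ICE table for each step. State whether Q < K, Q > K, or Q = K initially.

Q₀ = 5.8427e-07; Q < K (proceeds forward)

Q₀ = 5.8427e-07 vs Keq = 1.5320e+04 ⇒ Q<K, forward
Step 1:
                  A         X
  init        5.564   0.02625
  Δ          -5.378     8.067
  eq          0.186     8.093
  solve Keq expr → x = 2.689; check Q = 1.5320e+04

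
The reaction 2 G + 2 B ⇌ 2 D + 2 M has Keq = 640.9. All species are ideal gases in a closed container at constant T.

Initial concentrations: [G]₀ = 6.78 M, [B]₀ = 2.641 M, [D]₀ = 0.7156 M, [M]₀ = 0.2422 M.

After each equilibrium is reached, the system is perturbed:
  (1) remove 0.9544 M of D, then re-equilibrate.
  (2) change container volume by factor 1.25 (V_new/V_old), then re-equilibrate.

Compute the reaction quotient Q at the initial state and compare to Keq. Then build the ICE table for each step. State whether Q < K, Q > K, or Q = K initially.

Q₀ = 9.3690e-05 vs Keq = 640.9 ⇒ Q<K, forward
Step 1:
                  G         B         D         M
  I            6.78     2.641    0.7156    0.2422
  C          -2.555    -2.555     2.555     2.555
  E           4.225   0.08557     3.271     2.798
  solve Keq expr → x = 1.278; check Q = 640.9
Then remove 0.9544 M of D.
Step 2:
                  G         B         D         M
  I           4.225   0.08557     2.317     2.798
  C        -0.02349  -0.02349   0.02349   0.02349
  E           4.201   0.06207      2.34     2.821
  solve Keq expr → x = 0.01175; check Q = 640.9
Then change container volume by factor 1.25 (V_new/V_old).
Step 3:
                  G         B         D         M
  I           3.361   0.04966     1.872     2.257
  C               0         0         0         0
  E           3.361   0.04966     1.872     2.257
  solve Keq expr → x = 0; check Q = 640.9

Q₀ = 9.3690e-05; Q < K (proceeds forward)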